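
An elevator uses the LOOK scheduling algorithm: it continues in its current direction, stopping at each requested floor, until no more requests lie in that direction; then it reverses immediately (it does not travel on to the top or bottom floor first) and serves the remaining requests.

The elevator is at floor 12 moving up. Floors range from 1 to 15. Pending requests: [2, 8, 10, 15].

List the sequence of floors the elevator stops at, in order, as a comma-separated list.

Answer: 15, 10, 8, 2

Derivation:
Current: 12, moving UP
Serve above first (ascending): [15]
Then reverse, serve below (descending): [10, 8, 2]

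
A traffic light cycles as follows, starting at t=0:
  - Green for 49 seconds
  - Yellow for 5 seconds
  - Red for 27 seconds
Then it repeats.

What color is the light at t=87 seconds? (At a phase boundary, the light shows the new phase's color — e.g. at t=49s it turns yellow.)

Answer: green

Derivation:
Cycle length = 49 + 5 + 27 = 81s
t = 87, phase_t = 87 mod 81 = 6
6 < 49 (green end) → GREEN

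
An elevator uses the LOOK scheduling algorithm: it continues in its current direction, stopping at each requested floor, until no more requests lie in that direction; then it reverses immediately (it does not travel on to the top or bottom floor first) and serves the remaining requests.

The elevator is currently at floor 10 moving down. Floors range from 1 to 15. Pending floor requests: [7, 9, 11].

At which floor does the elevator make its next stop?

Answer: 9

Derivation:
Current floor: 10, direction: down
Requests above: [11]
Requests below: [7, 9]
Moving down and requests lie below → nearest below is max([7, 9]) = 9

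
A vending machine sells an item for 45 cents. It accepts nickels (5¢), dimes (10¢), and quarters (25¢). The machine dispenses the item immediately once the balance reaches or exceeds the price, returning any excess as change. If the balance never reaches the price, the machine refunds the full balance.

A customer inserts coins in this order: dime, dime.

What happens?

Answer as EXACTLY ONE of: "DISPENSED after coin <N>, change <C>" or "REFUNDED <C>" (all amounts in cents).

Answer: REFUNDED 20

Derivation:
Price: 45¢
Coin 1 (dime, 10¢): balance = 10¢
Coin 2 (dime, 10¢): balance = 20¢
All coins inserted, balance 20¢ < price 45¢ → REFUND 20¢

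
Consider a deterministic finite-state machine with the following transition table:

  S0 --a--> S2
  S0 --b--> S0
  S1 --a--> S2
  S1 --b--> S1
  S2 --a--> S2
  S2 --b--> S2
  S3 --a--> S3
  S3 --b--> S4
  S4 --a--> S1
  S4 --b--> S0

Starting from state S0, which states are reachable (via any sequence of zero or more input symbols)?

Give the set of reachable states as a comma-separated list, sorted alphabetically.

Answer: S0, S2

Derivation:
BFS from S0:
  visit S0: S0--a-->S2 (new), S0--b-->S0 (seen)
  visit S2: S2--a-->S2 (seen), S2--b-->S2 (seen)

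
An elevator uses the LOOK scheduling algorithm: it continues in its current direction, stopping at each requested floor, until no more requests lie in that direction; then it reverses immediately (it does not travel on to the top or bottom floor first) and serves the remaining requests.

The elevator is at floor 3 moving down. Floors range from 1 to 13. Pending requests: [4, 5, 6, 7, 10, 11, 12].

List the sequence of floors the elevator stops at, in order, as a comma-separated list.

Answer: 4, 5, 6, 7, 10, 11, 12

Derivation:
Current: 3, moving DOWN
Serve below first (descending): []
Then reverse, serve above (ascending): [4, 5, 6, 7, 10, 11, 12]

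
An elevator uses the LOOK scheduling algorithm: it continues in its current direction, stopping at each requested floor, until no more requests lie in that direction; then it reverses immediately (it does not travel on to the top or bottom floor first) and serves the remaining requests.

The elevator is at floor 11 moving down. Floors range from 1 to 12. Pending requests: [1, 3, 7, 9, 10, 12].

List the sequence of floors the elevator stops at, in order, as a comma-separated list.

Answer: 10, 9, 7, 3, 1, 12

Derivation:
Current: 11, moving DOWN
Serve below first (descending): [10, 9, 7, 3, 1]
Then reverse, serve above (ascending): [12]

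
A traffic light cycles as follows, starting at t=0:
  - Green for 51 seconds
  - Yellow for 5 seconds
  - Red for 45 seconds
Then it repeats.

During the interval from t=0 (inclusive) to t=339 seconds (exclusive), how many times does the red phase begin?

Cycle = 51+5+45 = 101s
red phase starts at t = k*101 + 56 for k=0,1,2,...
Need k*101+56 < 339 → k < 2.802
k ∈ {0, ..., 2} → 3 starts

Answer: 3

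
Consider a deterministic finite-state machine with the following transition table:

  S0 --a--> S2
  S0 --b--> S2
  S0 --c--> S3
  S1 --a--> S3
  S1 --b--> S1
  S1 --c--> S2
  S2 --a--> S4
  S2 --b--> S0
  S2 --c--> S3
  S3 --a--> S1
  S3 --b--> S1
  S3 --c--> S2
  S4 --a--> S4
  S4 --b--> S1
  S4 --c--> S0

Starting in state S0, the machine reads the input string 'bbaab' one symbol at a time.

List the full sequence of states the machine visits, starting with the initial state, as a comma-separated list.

Start: S0
  read 'b': S0 --b--> S2
  read 'b': S2 --b--> S0
  read 'a': S0 --a--> S2
  read 'a': S2 --a--> S4
  read 'b': S4 --b--> S1

Answer: S0, S2, S0, S2, S4, S1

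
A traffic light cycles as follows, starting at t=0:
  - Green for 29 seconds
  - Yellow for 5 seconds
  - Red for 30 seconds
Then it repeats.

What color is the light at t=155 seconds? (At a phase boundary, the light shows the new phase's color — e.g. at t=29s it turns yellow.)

Cycle length = 29 + 5 + 30 = 64s
t = 155, phase_t = 155 mod 64 = 27
27 < 29 (green end) → GREEN

Answer: green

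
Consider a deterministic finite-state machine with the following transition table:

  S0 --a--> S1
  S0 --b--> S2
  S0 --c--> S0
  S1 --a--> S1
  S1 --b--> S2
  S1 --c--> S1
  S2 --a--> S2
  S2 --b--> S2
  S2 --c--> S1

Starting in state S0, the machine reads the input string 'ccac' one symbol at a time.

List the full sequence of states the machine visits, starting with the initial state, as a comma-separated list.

Answer: S0, S0, S0, S1, S1

Derivation:
Start: S0
  read 'c': S0 --c--> S0
  read 'c': S0 --c--> S0
  read 'a': S0 --a--> S1
  read 'c': S1 --c--> S1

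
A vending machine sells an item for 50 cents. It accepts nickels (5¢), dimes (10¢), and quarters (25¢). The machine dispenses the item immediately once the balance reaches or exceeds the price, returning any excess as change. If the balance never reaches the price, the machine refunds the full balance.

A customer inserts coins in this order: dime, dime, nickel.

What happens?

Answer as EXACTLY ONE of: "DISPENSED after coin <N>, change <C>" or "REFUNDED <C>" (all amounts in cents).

Price: 50¢
Coin 1 (dime, 10¢): balance = 10¢
Coin 2 (dime, 10¢): balance = 20¢
Coin 3 (nickel, 5¢): balance = 25¢
All coins inserted, balance 25¢ < price 50¢ → REFUND 25¢

Answer: REFUNDED 25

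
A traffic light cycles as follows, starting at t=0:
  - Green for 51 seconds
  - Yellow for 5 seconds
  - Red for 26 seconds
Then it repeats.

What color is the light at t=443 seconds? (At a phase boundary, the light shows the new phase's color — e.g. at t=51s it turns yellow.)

Cycle length = 51 + 5 + 26 = 82s
t = 443, phase_t = 443 mod 82 = 33
33 < 51 (green end) → GREEN

Answer: green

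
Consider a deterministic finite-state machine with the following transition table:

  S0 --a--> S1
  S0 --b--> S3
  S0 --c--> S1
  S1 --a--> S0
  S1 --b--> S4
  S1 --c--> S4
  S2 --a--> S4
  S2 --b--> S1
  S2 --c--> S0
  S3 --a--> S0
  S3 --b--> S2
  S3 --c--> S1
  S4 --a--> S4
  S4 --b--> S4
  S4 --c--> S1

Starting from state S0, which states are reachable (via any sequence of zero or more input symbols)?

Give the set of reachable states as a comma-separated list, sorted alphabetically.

Answer: S0, S1, S2, S3, S4

Derivation:
BFS from S0:
  visit S0: S0--a-->S1 (new), S0--b-->S3 (new), S0--c-->S1 (seen)
  visit S1: S1--a-->S0 (seen), S1--b-->S4 (new), S1--c-->S4 (seen)
  visit S3: S3--a-->S0 (seen), S3--b-->S2 (new), S3--c-->S1 (seen)
  visit S4: S4--a-->S4 (seen), S4--b-->S4 (seen), S4--c-->S1 (seen)
  visit S2: S2--a-->S4 (seen), S2--b-->S1 (seen), S2--c-->S0 (seen)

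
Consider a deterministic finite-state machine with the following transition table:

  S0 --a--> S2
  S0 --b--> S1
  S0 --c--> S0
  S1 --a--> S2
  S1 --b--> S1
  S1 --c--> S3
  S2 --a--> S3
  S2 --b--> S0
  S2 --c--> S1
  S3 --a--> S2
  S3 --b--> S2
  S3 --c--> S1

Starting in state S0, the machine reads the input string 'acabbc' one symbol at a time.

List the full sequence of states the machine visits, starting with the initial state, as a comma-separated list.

Answer: S0, S2, S1, S2, S0, S1, S3

Derivation:
Start: S0
  read 'a': S0 --a--> S2
  read 'c': S2 --c--> S1
  read 'a': S1 --a--> S2
  read 'b': S2 --b--> S0
  read 'b': S0 --b--> S1
  read 'c': S1 --c--> S3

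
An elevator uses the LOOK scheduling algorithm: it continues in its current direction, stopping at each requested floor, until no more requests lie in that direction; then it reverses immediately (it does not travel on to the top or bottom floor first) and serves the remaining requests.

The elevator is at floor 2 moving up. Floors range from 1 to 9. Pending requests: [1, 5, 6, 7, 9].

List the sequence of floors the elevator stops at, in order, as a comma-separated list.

Current: 2, moving UP
Serve above first (ascending): [5, 6, 7, 9]
Then reverse, serve below (descending): [1]

Answer: 5, 6, 7, 9, 1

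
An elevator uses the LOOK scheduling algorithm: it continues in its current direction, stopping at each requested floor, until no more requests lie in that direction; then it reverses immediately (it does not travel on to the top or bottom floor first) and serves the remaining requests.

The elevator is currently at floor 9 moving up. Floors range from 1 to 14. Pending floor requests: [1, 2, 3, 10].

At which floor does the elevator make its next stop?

Answer: 10

Derivation:
Current floor: 9, direction: up
Requests above: [10]
Requests below: [1, 2, 3]
Moving up and requests lie above → nearest above is min([10]) = 10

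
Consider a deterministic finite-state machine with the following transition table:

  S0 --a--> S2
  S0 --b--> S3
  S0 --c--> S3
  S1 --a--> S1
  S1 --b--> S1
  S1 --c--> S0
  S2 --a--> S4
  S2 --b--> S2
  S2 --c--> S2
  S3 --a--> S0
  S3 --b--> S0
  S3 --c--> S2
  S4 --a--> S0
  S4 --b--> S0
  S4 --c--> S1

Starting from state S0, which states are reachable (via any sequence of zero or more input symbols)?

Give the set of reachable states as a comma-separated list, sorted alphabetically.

Answer: S0, S1, S2, S3, S4

Derivation:
BFS from S0:
  visit S0: S0--a-->S2 (new), S0--b-->S3 (new), S0--c-->S3 (seen)
  visit S2: S2--a-->S4 (new), S2--b-->S2 (seen), S2--c-->S2 (seen)
  visit S3: S3--a-->S0 (seen), S3--b-->S0 (seen), S3--c-->S2 (seen)
  visit S4: S4--a-->S0 (seen), S4--b-->S0 (seen), S4--c-->S1 (new)
  visit S1: S1--a-->S1 (seen), S1--b-->S1 (seen), S1--c-->S0 (seen)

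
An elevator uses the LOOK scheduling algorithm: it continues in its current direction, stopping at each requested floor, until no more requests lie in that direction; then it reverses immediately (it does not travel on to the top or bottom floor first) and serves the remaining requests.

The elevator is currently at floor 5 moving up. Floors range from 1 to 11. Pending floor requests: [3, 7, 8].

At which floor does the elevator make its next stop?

Answer: 7

Derivation:
Current floor: 5, direction: up
Requests above: [7, 8]
Requests below: [3]
Moving up and requests lie above → nearest above is min([7, 8]) = 7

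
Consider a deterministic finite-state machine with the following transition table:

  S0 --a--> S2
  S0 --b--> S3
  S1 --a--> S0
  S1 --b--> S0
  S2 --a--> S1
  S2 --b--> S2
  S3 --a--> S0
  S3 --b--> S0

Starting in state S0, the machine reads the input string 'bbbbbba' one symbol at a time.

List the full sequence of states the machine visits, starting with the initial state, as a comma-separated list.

Answer: S0, S3, S0, S3, S0, S3, S0, S2

Derivation:
Start: S0
  read 'b': S0 --b--> S3
  read 'b': S3 --b--> S0
  read 'b': S0 --b--> S3
  read 'b': S3 --b--> S0
  read 'b': S0 --b--> S3
  read 'b': S3 --b--> S0
  read 'a': S0 --a--> S2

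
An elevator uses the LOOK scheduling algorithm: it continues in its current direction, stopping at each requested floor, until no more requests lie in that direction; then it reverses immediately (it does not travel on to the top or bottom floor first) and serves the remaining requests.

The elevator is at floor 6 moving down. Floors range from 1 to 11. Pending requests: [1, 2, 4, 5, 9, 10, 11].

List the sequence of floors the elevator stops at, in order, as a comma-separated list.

Current: 6, moving DOWN
Serve below first (descending): [5, 4, 2, 1]
Then reverse, serve above (ascending): [9, 10, 11]

Answer: 5, 4, 2, 1, 9, 10, 11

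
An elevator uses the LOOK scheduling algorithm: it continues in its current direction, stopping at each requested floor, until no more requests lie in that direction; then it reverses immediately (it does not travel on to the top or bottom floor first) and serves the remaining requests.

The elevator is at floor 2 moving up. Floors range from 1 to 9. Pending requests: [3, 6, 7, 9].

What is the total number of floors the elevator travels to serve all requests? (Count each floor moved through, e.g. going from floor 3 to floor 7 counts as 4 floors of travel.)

Answer: 7

Derivation:
Start at floor 2 moving up, LOOK stop order: [3, 6, 7, 9]
  2 → 3: |3-2| = 1, total = 1
  3 → 6: |6-3| = 3, total = 4
  6 → 7: |7-6| = 1, total = 5
  7 → 9: |9-7| = 2, total = 7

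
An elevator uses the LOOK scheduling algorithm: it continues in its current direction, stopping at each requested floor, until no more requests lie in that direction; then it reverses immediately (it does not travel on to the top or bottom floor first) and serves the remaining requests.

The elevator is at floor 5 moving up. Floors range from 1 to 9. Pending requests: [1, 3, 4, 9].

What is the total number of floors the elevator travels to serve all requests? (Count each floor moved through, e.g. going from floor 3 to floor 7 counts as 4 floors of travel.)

Start at floor 5 moving up, LOOK stop order: [9, 4, 3, 1]
  5 → 9: |9-5| = 4, total = 4
  9 → 4: |4-9| = 5, total = 9
  4 → 3: |3-4| = 1, total = 10
  3 → 1: |1-3| = 2, total = 12

Answer: 12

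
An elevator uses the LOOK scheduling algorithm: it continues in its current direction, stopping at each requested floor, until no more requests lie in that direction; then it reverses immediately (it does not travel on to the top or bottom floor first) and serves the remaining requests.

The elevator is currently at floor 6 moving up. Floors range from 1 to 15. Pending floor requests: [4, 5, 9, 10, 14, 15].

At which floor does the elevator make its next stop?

Current floor: 6, direction: up
Requests above: [9, 10, 14, 15]
Requests below: [4, 5]
Moving up and requests lie above → nearest above is min([9, 10, 14, 15]) = 9

Answer: 9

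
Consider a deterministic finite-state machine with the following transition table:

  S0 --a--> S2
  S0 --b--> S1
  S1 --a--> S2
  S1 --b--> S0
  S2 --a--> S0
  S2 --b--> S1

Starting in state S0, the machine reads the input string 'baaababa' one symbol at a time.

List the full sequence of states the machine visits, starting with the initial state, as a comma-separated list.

Start: S0
  read 'b': S0 --b--> S1
  read 'a': S1 --a--> S2
  read 'a': S2 --a--> S0
  read 'a': S0 --a--> S2
  read 'b': S2 --b--> S1
  read 'a': S1 --a--> S2
  read 'b': S2 --b--> S1
  read 'a': S1 --a--> S2

Answer: S0, S1, S2, S0, S2, S1, S2, S1, S2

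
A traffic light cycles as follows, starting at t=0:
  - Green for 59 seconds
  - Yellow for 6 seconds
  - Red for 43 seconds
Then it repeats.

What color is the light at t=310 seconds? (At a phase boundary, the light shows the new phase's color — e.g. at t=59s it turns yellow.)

Answer: red

Derivation:
Cycle length = 59 + 6 + 43 = 108s
t = 310, phase_t = 310 mod 108 = 94
94 >= 65 → RED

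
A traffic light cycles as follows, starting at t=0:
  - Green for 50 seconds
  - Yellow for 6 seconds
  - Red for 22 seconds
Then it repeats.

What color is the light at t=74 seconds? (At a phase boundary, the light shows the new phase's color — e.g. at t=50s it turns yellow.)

Cycle length = 50 + 6 + 22 = 78s
t = 74, phase_t = 74 mod 78 = 74
74 >= 56 → RED

Answer: red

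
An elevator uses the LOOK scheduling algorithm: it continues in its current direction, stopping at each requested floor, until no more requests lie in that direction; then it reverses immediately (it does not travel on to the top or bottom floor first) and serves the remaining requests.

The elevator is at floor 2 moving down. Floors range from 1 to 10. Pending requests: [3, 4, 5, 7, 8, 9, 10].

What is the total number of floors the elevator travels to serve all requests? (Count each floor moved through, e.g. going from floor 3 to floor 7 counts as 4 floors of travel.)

Answer: 8

Derivation:
Start at floor 2 moving down, LOOK stop order: [3, 4, 5, 7, 8, 9, 10]
  2 → 3: |3-2| = 1, total = 1
  3 → 4: |4-3| = 1, total = 2
  4 → 5: |5-4| = 1, total = 3
  5 → 7: |7-5| = 2, total = 5
  7 → 8: |8-7| = 1, total = 6
  8 → 9: |9-8| = 1, total = 7
  9 → 10: |10-9| = 1, total = 8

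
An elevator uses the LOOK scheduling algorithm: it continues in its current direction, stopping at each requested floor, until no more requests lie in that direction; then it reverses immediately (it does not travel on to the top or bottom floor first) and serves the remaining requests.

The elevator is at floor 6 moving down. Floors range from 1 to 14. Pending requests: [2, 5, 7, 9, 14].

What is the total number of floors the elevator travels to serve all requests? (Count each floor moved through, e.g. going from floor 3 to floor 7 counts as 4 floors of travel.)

Answer: 16

Derivation:
Start at floor 6 moving down, LOOK stop order: [5, 2, 7, 9, 14]
  6 → 5: |5-6| = 1, total = 1
  5 → 2: |2-5| = 3, total = 4
  2 → 7: |7-2| = 5, total = 9
  7 → 9: |9-7| = 2, total = 11
  9 → 14: |14-9| = 5, total = 16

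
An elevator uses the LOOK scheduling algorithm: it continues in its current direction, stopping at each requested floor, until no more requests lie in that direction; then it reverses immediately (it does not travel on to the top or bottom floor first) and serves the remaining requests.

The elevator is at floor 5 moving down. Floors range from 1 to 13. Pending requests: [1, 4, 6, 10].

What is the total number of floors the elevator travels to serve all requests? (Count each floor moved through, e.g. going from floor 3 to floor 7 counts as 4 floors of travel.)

Answer: 13

Derivation:
Start at floor 5 moving down, LOOK stop order: [4, 1, 6, 10]
  5 → 4: |4-5| = 1, total = 1
  4 → 1: |1-4| = 3, total = 4
  1 → 6: |6-1| = 5, total = 9
  6 → 10: |10-6| = 4, total = 13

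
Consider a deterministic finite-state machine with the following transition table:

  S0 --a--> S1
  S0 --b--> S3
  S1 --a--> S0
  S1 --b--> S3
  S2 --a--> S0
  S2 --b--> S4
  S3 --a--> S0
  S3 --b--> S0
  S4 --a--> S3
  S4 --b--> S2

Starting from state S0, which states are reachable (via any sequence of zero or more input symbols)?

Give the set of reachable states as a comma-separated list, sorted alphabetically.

Answer: S0, S1, S3

Derivation:
BFS from S0:
  visit S0: S0--a-->S1 (new), S0--b-->S3 (new)
  visit S1: S1--a-->S0 (seen), S1--b-->S3 (seen)
  visit S3: S3--a-->S0 (seen), S3--b-->S0 (seen)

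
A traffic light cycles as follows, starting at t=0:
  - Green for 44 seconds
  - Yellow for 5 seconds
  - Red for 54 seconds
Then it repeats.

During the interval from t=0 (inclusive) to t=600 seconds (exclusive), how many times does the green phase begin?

Cycle = 44+5+54 = 103s
green phase starts at t = k*103 + 0 for k=0,1,2,...
Need k*103+0 < 600 → k < 5.825
k ∈ {0, ..., 5} → 6 starts

Answer: 6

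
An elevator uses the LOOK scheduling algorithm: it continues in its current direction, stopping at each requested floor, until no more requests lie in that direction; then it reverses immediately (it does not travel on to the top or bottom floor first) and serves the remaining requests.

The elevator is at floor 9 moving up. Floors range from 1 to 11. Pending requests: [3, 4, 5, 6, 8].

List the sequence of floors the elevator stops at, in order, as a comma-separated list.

Current: 9, moving UP
Serve above first (ascending): []
Then reverse, serve below (descending): [8, 6, 5, 4, 3]

Answer: 8, 6, 5, 4, 3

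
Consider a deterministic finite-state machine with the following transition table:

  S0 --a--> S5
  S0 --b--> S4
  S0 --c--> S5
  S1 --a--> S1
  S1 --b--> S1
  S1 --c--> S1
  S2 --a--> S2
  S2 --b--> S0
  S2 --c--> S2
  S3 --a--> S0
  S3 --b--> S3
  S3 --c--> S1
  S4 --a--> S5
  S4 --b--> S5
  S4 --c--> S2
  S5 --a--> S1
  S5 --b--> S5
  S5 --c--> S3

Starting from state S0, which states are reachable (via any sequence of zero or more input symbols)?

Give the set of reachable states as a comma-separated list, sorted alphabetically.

BFS from S0:
  visit S0: S0--a-->S5 (new), S0--b-->S4 (new), S0--c-->S5 (seen)
  visit S5: S5--a-->S1 (new), S5--b-->S5 (seen), S5--c-->S3 (new)
  visit S4: S4--a-->S5 (seen), S4--b-->S5 (seen), S4--c-->S2 (new)
  visit S1: S1--a-->S1 (seen), S1--b-->S1 (seen), S1--c-->S1 (seen)
  visit S3: S3--a-->S0 (seen), S3--b-->S3 (seen), S3--c-->S1 (seen)
  visit S2: S2--a-->S2 (seen), S2--b-->S0 (seen), S2--c-->S2 (seen)

Answer: S0, S1, S2, S3, S4, S5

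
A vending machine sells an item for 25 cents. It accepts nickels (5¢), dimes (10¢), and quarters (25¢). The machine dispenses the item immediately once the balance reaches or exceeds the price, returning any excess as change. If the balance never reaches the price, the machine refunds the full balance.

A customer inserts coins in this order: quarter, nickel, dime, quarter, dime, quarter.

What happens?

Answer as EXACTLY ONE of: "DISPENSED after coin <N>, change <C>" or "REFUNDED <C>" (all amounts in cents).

Price: 25¢
Coin 1 (quarter, 25¢): balance = 25¢
  → balance >= price → DISPENSE, change = 25 - 25 = 0¢

Answer: DISPENSED after coin 1, change 0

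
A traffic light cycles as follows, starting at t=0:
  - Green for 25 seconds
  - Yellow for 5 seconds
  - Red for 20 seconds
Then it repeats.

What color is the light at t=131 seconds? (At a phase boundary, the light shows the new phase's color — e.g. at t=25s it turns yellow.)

Cycle length = 25 + 5 + 20 = 50s
t = 131, phase_t = 131 mod 50 = 31
31 >= 30 → RED

Answer: red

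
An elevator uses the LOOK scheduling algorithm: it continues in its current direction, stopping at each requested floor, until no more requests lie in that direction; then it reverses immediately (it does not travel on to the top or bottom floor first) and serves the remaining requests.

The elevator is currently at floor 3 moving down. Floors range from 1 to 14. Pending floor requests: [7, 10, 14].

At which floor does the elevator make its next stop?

Current floor: 3, direction: down
Requests above: [7, 10, 14]
Requests below: []
Moving down but no requests below → reverse; nearest above is min([7, 10, 14]) = 7

Answer: 7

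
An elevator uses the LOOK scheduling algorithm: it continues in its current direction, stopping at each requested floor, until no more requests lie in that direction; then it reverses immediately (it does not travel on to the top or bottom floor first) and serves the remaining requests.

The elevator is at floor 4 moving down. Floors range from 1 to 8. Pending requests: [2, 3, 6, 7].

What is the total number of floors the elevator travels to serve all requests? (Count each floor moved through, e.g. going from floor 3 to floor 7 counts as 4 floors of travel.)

Answer: 7

Derivation:
Start at floor 4 moving down, LOOK stop order: [3, 2, 6, 7]
  4 → 3: |3-4| = 1, total = 1
  3 → 2: |2-3| = 1, total = 2
  2 → 6: |6-2| = 4, total = 6
  6 → 7: |7-6| = 1, total = 7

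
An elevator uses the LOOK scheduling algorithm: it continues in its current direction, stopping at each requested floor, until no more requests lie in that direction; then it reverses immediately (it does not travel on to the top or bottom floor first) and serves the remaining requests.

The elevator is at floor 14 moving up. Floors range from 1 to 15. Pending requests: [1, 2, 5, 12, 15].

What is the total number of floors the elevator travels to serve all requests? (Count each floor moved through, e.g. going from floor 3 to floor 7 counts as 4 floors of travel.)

Answer: 15

Derivation:
Start at floor 14 moving up, LOOK stop order: [15, 12, 5, 2, 1]
  14 → 15: |15-14| = 1, total = 1
  15 → 12: |12-15| = 3, total = 4
  12 → 5: |5-12| = 7, total = 11
  5 → 2: |2-5| = 3, total = 14
  2 → 1: |1-2| = 1, total = 15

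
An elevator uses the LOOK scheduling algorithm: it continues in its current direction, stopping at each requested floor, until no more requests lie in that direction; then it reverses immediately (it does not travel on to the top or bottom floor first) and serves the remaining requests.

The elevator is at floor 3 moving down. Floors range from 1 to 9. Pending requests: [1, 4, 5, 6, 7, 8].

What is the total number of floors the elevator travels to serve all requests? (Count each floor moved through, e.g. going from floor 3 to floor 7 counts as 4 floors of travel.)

Start at floor 3 moving down, LOOK stop order: [1, 4, 5, 6, 7, 8]
  3 → 1: |1-3| = 2, total = 2
  1 → 4: |4-1| = 3, total = 5
  4 → 5: |5-4| = 1, total = 6
  5 → 6: |6-5| = 1, total = 7
  6 → 7: |7-6| = 1, total = 8
  7 → 8: |8-7| = 1, total = 9

Answer: 9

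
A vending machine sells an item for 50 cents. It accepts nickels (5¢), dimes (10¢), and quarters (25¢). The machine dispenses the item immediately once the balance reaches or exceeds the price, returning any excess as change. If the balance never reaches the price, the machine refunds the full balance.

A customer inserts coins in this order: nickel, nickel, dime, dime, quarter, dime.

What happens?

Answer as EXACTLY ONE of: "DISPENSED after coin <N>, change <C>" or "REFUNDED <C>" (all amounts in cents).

Price: 50¢
Coin 1 (nickel, 5¢): balance = 5¢
Coin 2 (nickel, 5¢): balance = 10¢
Coin 3 (dime, 10¢): balance = 20¢
Coin 4 (dime, 10¢): balance = 30¢
Coin 5 (quarter, 25¢): balance = 55¢
  → balance >= price → DISPENSE, change = 55 - 50 = 5¢

Answer: DISPENSED after coin 5, change 5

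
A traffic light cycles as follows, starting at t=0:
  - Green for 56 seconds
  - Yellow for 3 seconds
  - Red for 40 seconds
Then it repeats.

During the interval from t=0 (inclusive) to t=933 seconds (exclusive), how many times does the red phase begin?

Answer: 9

Derivation:
Cycle = 56+3+40 = 99s
red phase starts at t = k*99 + 59 for k=0,1,2,...
Need k*99+59 < 933 → k < 8.828
k ∈ {0, ..., 8} → 9 starts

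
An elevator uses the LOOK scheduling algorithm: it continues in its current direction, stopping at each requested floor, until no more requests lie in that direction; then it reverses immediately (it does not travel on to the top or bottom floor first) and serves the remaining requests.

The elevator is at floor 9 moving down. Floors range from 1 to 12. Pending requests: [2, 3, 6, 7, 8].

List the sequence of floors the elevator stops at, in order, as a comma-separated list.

Answer: 8, 7, 6, 3, 2

Derivation:
Current: 9, moving DOWN
Serve below first (descending): [8, 7, 6, 3, 2]
Then reverse, serve above (ascending): []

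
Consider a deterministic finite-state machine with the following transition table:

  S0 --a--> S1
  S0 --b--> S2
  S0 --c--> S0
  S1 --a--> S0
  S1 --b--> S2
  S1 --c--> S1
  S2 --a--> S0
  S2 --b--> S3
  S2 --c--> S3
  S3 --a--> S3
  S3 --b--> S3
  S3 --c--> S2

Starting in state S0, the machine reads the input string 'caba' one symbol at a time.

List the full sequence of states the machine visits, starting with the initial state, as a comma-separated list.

Start: S0
  read 'c': S0 --c--> S0
  read 'a': S0 --a--> S1
  read 'b': S1 --b--> S2
  read 'a': S2 --a--> S0

Answer: S0, S0, S1, S2, S0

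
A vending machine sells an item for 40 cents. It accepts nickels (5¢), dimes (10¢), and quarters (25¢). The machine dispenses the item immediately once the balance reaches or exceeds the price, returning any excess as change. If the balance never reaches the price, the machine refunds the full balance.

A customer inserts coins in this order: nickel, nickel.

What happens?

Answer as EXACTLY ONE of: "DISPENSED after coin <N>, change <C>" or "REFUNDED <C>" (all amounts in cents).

Price: 40¢
Coin 1 (nickel, 5¢): balance = 5¢
Coin 2 (nickel, 5¢): balance = 10¢
All coins inserted, balance 10¢ < price 40¢ → REFUND 10¢

Answer: REFUNDED 10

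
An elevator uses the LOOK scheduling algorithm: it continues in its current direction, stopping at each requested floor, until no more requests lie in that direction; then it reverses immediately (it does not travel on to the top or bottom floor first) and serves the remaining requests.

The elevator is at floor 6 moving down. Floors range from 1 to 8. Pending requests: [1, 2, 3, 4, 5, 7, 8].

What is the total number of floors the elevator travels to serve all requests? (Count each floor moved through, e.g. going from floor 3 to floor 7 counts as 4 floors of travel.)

Answer: 12

Derivation:
Start at floor 6 moving down, LOOK stop order: [5, 4, 3, 2, 1, 7, 8]
  6 → 5: |5-6| = 1, total = 1
  5 → 4: |4-5| = 1, total = 2
  4 → 3: |3-4| = 1, total = 3
  3 → 2: |2-3| = 1, total = 4
  2 → 1: |1-2| = 1, total = 5
  1 → 7: |7-1| = 6, total = 11
  7 → 8: |8-7| = 1, total = 12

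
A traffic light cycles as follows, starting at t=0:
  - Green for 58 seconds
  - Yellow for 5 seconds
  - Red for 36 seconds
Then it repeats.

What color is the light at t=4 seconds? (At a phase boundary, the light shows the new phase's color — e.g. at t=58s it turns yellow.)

Answer: green

Derivation:
Cycle length = 58 + 5 + 36 = 99s
t = 4, phase_t = 4 mod 99 = 4
4 < 58 (green end) → GREEN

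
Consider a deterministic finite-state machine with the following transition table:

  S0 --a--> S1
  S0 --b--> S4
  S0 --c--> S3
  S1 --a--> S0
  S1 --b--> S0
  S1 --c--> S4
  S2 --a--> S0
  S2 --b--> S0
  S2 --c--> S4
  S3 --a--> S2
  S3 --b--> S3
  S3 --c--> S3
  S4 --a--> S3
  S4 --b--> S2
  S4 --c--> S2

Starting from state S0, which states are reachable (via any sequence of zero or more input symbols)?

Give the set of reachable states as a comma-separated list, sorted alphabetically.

Answer: S0, S1, S2, S3, S4

Derivation:
BFS from S0:
  visit S0: S0--a-->S1 (new), S0--b-->S4 (new), S0--c-->S3 (new)
  visit S1: S1--a-->S0 (seen), S1--b-->S0 (seen), S1--c-->S4 (seen)
  visit S4: S4--a-->S3 (seen), S4--b-->S2 (new), S4--c-->S2 (seen)
  visit S3: S3--a-->S2 (seen), S3--b-->S3 (seen), S3--c-->S3 (seen)
  visit S2: S2--a-->S0 (seen), S2--b-->S0 (seen), S2--c-->S4 (seen)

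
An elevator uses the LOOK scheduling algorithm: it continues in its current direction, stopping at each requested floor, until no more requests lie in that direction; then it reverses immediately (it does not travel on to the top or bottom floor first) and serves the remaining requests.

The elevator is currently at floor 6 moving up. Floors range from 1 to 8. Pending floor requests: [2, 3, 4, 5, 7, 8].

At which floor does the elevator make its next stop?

Current floor: 6, direction: up
Requests above: [7, 8]
Requests below: [2, 3, 4, 5]
Moving up and requests lie above → nearest above is min([7, 8]) = 7

Answer: 7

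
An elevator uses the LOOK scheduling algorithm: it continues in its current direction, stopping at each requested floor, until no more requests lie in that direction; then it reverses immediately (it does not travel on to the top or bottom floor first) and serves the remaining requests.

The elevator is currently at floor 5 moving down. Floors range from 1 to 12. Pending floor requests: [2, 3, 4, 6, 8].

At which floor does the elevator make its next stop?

Current floor: 5, direction: down
Requests above: [6, 8]
Requests below: [2, 3, 4]
Moving down and requests lie below → nearest below is max([2, 3, 4]) = 4

Answer: 4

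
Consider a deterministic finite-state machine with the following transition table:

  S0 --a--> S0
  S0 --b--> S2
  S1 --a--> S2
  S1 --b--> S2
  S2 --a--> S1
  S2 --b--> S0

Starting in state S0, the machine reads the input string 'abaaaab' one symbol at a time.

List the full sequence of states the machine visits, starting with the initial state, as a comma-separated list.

Answer: S0, S0, S2, S1, S2, S1, S2, S0

Derivation:
Start: S0
  read 'a': S0 --a--> S0
  read 'b': S0 --b--> S2
  read 'a': S2 --a--> S1
  read 'a': S1 --a--> S2
  read 'a': S2 --a--> S1
  read 'a': S1 --a--> S2
  read 'b': S2 --b--> S0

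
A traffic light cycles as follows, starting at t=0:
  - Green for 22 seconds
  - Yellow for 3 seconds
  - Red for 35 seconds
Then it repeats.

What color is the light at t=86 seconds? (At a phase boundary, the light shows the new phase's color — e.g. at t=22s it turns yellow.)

Answer: red

Derivation:
Cycle length = 22 + 3 + 35 = 60s
t = 86, phase_t = 86 mod 60 = 26
26 >= 25 → RED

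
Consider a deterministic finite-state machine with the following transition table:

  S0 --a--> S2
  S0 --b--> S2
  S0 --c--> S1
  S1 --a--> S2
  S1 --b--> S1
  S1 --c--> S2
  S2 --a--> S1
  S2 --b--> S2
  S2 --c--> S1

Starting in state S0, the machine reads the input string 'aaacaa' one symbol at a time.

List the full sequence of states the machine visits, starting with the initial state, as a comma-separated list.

Start: S0
  read 'a': S0 --a--> S2
  read 'a': S2 --a--> S1
  read 'a': S1 --a--> S2
  read 'c': S2 --c--> S1
  read 'a': S1 --a--> S2
  read 'a': S2 --a--> S1

Answer: S0, S2, S1, S2, S1, S2, S1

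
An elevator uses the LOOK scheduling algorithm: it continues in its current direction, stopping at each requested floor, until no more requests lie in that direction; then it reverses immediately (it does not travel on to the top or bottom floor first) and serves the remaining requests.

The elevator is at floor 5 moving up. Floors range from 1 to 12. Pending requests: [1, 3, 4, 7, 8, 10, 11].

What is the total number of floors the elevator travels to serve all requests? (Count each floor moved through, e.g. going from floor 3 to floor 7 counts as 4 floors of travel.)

Start at floor 5 moving up, LOOK stop order: [7, 8, 10, 11, 4, 3, 1]
  5 → 7: |7-5| = 2, total = 2
  7 → 8: |8-7| = 1, total = 3
  8 → 10: |10-8| = 2, total = 5
  10 → 11: |11-10| = 1, total = 6
  11 → 4: |4-11| = 7, total = 13
  4 → 3: |3-4| = 1, total = 14
  3 → 1: |1-3| = 2, total = 16

Answer: 16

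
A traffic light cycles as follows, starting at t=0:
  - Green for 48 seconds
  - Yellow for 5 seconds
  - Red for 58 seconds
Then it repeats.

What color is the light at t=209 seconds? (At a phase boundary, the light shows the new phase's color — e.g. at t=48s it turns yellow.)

Cycle length = 48 + 5 + 58 = 111s
t = 209, phase_t = 209 mod 111 = 98
98 >= 53 → RED

Answer: red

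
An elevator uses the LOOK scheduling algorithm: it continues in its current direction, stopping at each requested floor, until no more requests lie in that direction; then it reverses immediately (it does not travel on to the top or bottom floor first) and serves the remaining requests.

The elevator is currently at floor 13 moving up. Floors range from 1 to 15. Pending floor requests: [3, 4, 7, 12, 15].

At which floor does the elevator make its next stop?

Answer: 15

Derivation:
Current floor: 13, direction: up
Requests above: [15]
Requests below: [3, 4, 7, 12]
Moving up and requests lie above → nearest above is min([15]) = 15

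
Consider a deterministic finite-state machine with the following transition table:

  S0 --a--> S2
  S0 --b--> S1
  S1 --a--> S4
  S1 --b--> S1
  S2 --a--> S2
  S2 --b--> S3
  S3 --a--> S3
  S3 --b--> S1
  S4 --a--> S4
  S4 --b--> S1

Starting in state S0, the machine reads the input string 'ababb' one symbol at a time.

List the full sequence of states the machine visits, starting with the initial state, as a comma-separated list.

Answer: S0, S2, S3, S3, S1, S1

Derivation:
Start: S0
  read 'a': S0 --a--> S2
  read 'b': S2 --b--> S3
  read 'a': S3 --a--> S3
  read 'b': S3 --b--> S1
  read 'b': S1 --b--> S1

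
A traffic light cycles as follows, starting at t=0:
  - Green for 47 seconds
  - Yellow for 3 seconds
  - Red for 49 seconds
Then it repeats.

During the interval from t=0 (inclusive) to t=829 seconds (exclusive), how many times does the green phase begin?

Answer: 9

Derivation:
Cycle = 47+3+49 = 99s
green phase starts at t = k*99 + 0 for k=0,1,2,...
Need k*99+0 < 829 → k < 8.374
k ∈ {0, ..., 8} → 9 starts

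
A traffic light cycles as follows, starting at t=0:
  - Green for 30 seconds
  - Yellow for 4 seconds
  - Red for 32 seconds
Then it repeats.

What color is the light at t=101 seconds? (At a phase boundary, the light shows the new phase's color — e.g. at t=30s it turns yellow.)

Cycle length = 30 + 4 + 32 = 66s
t = 101, phase_t = 101 mod 66 = 35
35 >= 34 → RED

Answer: red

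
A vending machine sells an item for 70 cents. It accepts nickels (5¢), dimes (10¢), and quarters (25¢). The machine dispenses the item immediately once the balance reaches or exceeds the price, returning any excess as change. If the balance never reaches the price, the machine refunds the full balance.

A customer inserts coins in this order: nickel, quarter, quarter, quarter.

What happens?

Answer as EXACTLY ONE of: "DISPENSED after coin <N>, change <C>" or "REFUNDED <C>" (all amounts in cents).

Answer: DISPENSED after coin 4, change 10

Derivation:
Price: 70¢
Coin 1 (nickel, 5¢): balance = 5¢
Coin 2 (quarter, 25¢): balance = 30¢
Coin 3 (quarter, 25¢): balance = 55¢
Coin 4 (quarter, 25¢): balance = 80¢
  → balance >= price → DISPENSE, change = 80 - 70 = 10¢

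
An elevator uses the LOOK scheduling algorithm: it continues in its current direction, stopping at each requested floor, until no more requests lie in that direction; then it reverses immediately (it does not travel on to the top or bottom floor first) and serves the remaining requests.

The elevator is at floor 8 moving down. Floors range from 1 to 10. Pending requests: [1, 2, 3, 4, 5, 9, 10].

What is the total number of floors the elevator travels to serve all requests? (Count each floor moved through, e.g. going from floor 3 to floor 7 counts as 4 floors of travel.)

Answer: 16

Derivation:
Start at floor 8 moving down, LOOK stop order: [5, 4, 3, 2, 1, 9, 10]
  8 → 5: |5-8| = 3, total = 3
  5 → 4: |4-5| = 1, total = 4
  4 → 3: |3-4| = 1, total = 5
  3 → 2: |2-3| = 1, total = 6
  2 → 1: |1-2| = 1, total = 7
  1 → 9: |9-1| = 8, total = 15
  9 → 10: |10-9| = 1, total = 16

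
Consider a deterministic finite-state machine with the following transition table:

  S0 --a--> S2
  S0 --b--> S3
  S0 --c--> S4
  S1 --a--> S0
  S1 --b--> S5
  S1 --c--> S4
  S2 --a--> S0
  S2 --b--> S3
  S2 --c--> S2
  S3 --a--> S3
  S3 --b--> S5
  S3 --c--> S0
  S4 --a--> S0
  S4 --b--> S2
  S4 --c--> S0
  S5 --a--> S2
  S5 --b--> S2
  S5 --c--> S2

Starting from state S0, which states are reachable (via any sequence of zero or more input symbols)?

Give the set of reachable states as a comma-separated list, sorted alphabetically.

Answer: S0, S2, S3, S4, S5

Derivation:
BFS from S0:
  visit S0: S0--a-->S2 (new), S0--b-->S3 (new), S0--c-->S4 (new)
  visit S2: S2--a-->S0 (seen), S2--b-->S3 (seen), S2--c-->S2 (seen)
  visit S3: S3--a-->S3 (seen), S3--b-->S5 (new), S3--c-->S0 (seen)
  visit S4: S4--a-->S0 (seen), S4--b-->S2 (seen), S4--c-->S0 (seen)
  visit S5: S5--a-->S2 (seen), S5--b-->S2 (seen), S5--c-->S2 (seen)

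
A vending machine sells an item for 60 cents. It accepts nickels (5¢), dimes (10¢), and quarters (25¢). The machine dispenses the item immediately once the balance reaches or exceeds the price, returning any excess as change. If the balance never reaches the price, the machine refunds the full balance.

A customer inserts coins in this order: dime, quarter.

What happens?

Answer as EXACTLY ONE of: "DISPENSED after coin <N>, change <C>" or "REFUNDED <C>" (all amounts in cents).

Answer: REFUNDED 35

Derivation:
Price: 60¢
Coin 1 (dime, 10¢): balance = 10¢
Coin 2 (quarter, 25¢): balance = 35¢
All coins inserted, balance 35¢ < price 60¢ → REFUND 35¢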